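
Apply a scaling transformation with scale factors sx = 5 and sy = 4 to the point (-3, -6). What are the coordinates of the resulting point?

Scaling matrix:
[[5, 0], [0, 4]]
Result: (-3 × 5, -6 × 4) = (-15, -24)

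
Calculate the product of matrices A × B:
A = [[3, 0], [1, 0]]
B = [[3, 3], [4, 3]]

Matrix multiplication:
C[0][0] = 3×3 + 0×4 = 9
C[0][1] = 3×3 + 0×3 = 9
C[1][0] = 1×3 + 0×4 = 3
C[1][1] = 1×3 + 0×3 = 3
Result: [[9, 9], [3, 3]]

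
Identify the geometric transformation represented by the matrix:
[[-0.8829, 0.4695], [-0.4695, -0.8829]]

This matrix represents: rotation by 208° counterclockwise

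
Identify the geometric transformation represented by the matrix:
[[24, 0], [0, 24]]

This matrix represents: uniform scaling by factor 24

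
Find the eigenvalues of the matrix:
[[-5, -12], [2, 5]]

Characteristic equation: det(A - λI) = 0
λ² - (trace)λ + (det) = 0
trace = -5 + 5 = 0, det = (-5)(5) - (-12)(2) = -1
λ² - (0)λ + (-1) = 0
λ = (0 ± √((0)² - 4·(-1))) / 2 = (0 ± √4) / 2
Solving: λ = -1, 1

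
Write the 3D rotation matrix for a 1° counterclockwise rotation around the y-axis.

Rotation matrix for counterclockwise 1° around y-axis:
cos(1°) = 0.9998, sin(1°) = 0.0175
Result: [[0.9998, 0, 0.0175], [0, 1, 0], [-0.0175, 0, 0.9998]]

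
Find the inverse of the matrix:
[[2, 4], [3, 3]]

For [[a,b],[c,d]], inverse = (1/det)·[[d,-b],[-c,a]]
det = (2)(3) - (4)(3) = 6 - 12 = -6
Inverse = (1/-6)·[[3, -4], [-3, 2]]
= [[-1/2, 2/3], [1/2, -1/3]]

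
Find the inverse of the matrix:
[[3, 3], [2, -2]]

For [[a,b],[c,d]], inverse = (1/det)·[[d,-b],[-c,a]]
det = (3)(-2) - (3)(2) = -6 - 6 = -12
Inverse = (1/-12)·[[-2, -3], [-2, 3]]
= [[1/6, 1/4], [1/6, -1/4]]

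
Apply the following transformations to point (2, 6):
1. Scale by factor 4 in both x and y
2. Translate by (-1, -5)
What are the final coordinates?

Step 1: Scale (2, 6) by 4 → (8, 24)
Step 2: Translate by (-1, -5) → (7, 19)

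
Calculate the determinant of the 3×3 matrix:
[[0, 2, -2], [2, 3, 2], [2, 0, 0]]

Expansion along first row:
det = 0·det([[3,2],[0,0]]) - 2·det([[2,2],[2,0]]) + -2·det([[2,3],[2,0]])
    = 0·(3·0 - 2·0) - 2·(2·0 - 2·2) + -2·(2·0 - 3·2)
    = 0·0 - 2·-4 + -2·-6
    = 0 + 8 + 12 = 20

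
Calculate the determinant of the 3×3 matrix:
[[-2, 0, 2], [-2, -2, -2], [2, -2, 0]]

Expansion along first row:
det = -2·det([[-2,-2],[-2,0]]) - 0·det([[-2,-2],[2,0]]) + 2·det([[-2,-2],[2,-2]])
    = -2·(-2·0 - -2·-2) - 0·(-2·0 - -2·2) + 2·(-2·-2 - -2·2)
    = -2·-4 - 0·4 + 2·8
    = 8 + 0 + 16 = 24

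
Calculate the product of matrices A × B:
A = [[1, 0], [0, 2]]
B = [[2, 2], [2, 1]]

Matrix multiplication:
C[0][0] = 1×2 + 0×2 = 2
C[0][1] = 1×2 + 0×1 = 2
C[1][0] = 0×2 + 2×2 = 4
C[1][1] = 0×2 + 2×1 = 2
Result: [[2, 2], [4, 2]]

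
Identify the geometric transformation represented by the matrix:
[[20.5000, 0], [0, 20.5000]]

This matrix represents: uniform scaling by factor 20.5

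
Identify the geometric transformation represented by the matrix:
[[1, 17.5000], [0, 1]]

This matrix represents: horizontal shear with factor 17.5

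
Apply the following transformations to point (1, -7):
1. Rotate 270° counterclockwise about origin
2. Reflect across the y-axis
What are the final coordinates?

Step 1: Rotate 270° → (-7, -1)
Step 2: Reflect across y-axis → (7, -1)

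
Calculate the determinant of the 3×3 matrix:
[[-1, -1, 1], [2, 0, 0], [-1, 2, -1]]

Expansion along first row:
det = -1·det([[0,0],[2,-1]]) - -1·det([[2,0],[-1,-1]]) + 1·det([[2,0],[-1,2]])
    = -1·(0·-1 - 0·2) - -1·(2·-1 - 0·-1) + 1·(2·2 - 0·-1)
    = -1·0 - -1·-2 + 1·4
    = 0 + -2 + 4 = 2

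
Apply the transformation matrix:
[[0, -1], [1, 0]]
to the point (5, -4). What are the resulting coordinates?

Matrix multiplication:
[[0, -1], [1, 0]] × [5, -4]ᵀ
= [(0)(5) + (-1)(-4), (1)(5) + (0)(-4)]ᵀ
= [4, 5]ᵀ
Result: (4, 5)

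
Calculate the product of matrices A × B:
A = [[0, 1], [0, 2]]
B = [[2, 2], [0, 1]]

Matrix multiplication:
C[0][0] = 0×2 + 1×0 = 0
C[0][1] = 0×2 + 1×1 = 1
C[1][0] = 0×2 + 2×0 = 0
C[1][1] = 0×2 + 2×1 = 2
Result: [[0, 1], [0, 2]]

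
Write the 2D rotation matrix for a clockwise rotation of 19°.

Rotation matrix formula: [[cos θ, -sin θ], [sin θ, cos θ]]
A clockwise rotation by 19° is equivalent to a counterclockwise rotation by -19°.
For θ = -19°:
cos(-19°) = 0.9455
sin(-19°) = -0.3256
Result: [[0.9455, 0.3256], [-0.3256, 0.9455]]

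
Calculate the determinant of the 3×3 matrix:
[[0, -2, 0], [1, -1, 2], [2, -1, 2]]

Expansion along first row:
det = 0·det([[-1,2],[-1,2]]) - -2·det([[1,2],[2,2]]) + 0·det([[1,-1],[2,-1]])
    = 0·(-1·2 - 2·-1) - -2·(1·2 - 2·2) + 0·(1·-1 - -1·2)
    = 0·0 - -2·-2 + 0·1
    = 0 + -4 + 0 = -4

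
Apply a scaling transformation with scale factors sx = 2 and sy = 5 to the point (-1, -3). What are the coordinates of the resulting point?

Scaling matrix:
[[2, 0], [0, 5]]
Result: (-1 × 2, -3 × 5) = (-2, -15)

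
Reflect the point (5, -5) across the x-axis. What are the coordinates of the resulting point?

Reflection across x-axis: (5, -5) → (5, 5)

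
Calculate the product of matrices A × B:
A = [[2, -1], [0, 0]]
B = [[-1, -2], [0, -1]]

Matrix multiplication:
C[0][0] = 2×-1 + -1×0 = -2
C[0][1] = 2×-2 + -1×-1 = -3
C[1][0] = 0×-1 + 0×0 = 0
C[1][1] = 0×-2 + 0×-1 = 0
Result: [[-2, -3], [0, 0]]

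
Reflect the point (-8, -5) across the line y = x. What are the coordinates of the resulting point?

Reflection across line y = x: (-8, -5) → (-5, -8)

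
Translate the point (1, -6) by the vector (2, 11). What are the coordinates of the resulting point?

Translation by (2, 11) (homogeneous matrix [[1, 0, 2], [0, 1, 11], [0, 0, 1]]):
x' = 1 + 2 = 3
y' = -6 + 11 = 5
Result: (3, 5)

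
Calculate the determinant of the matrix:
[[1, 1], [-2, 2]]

For a 2×2 matrix [[a, b], [c, d]], det = ad - bc
det = (1)(2) - (1)(-2) = 2 - -2 = 4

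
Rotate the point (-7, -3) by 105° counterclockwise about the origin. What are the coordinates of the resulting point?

Rotation matrix for 105°: [[cos 105°, -sin 105°], [sin 105°, cos 105°]] ≈ [[-0.258819, -0.965926], [0.965926, -0.258819]]
[[-0.258819, -0.965926], [0.965926, -0.258819]] × [-7, -3]ᵀ ≈ [4.7095, -5.9850]ᵀ
Result: (4.7095, -5.9850)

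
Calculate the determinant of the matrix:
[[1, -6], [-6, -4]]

For a 2×2 matrix [[a, b], [c, d]], det = ad - bc
det = (1)(-4) - (-6)(-6) = -4 - 36 = -40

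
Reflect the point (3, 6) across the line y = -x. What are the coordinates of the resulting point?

Reflection across line y = -x: (3, 6) → (-6, -3)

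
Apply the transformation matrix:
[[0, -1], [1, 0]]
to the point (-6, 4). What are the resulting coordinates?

Matrix multiplication:
[[0, -1], [1, 0]] × [-6, 4]ᵀ
= [(0)(-6) + (-1)(4), (1)(-6) + (0)(4)]ᵀ
= [-4, -6]ᵀ
Result: (-4, -6)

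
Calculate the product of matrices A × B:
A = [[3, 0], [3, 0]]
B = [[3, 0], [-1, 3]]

Matrix multiplication:
C[0][0] = 3×3 + 0×-1 = 9
C[0][1] = 3×0 + 0×3 = 0
C[1][0] = 3×3 + 0×-1 = 9
C[1][1] = 3×0 + 0×3 = 0
Result: [[9, 0], [9, 0]]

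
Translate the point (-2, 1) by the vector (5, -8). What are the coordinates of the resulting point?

Translation by (5, -8) (homogeneous matrix [[1, 0, 5], [0, 1, -8], [0, 0, 1]]):
x' = -2 + 5 = 3
y' = 1 + -8 = -7
Result: (3, -7)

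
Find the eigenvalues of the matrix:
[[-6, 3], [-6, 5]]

Characteristic equation: det(A - λI) = 0
λ² - (trace)λ + (det) = 0
trace = -6 + 5 = -1, det = (-6)(5) - (3)(-6) = -12
λ² - (-1)λ + (-12) = 0
λ = (-1 ± √((-1)² - 4·(-12))) / 2 = (-1 ± √49) / 2
Solving: λ = -4, 3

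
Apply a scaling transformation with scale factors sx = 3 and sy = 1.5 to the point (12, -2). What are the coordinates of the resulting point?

Scaling matrix:
[[3, 0], [0, 1.50]]
Result: (12 × 3, -2 × 1.5) = (36, -3)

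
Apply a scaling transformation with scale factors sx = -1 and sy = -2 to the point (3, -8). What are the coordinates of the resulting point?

Scaling matrix:
[[-1, 0], [0, -2]]
Result: (3 × -1, -8 × -2) = (-3, 16)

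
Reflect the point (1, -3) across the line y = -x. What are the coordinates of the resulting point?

Reflection across line y = -x: (1, -3) → (3, -1)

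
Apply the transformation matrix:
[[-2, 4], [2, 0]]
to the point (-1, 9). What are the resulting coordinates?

Matrix multiplication:
[[-2, 4], [2, 0]] × [-1, 9]ᵀ
= [(-2)(-1) + (4)(9), (2)(-1) + (0)(9)]ᵀ
= [38, -2]ᵀ
Result: (38, -2)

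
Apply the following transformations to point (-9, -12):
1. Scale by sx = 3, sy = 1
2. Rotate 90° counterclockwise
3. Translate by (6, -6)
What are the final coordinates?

Step 1: Scale → (-27, -12)
Step 2: Rotate 90° → (12, -27)
Step 3: Translate → (18, -33)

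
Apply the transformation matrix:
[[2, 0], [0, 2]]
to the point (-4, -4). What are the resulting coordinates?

Matrix multiplication:
[[2, 0], [0, 2]] × [-4, -4]ᵀ
= [(2)(-4) + (0)(-4), (0)(-4) + (2)(-4)]ᵀ
= [-8, -8]ᵀ
Result: (-8, -8)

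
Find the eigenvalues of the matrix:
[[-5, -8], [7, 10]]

Characteristic equation: det(A - λI) = 0
λ² - (trace)λ + (det) = 0
trace = -5 + 10 = 5, det = (-5)(10) - (-8)(7) = 6
λ² - (5)λ + (6) = 0
λ = (5 ± √((5)² - 4·(6))) / 2 = (5 ± √1) / 2
Solving: λ = 2, 3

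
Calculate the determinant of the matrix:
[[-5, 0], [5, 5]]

For a 2×2 matrix [[a, b], [c, d]], det = ad - bc
det = (-5)(5) - (0)(5) = -25 - 0 = -25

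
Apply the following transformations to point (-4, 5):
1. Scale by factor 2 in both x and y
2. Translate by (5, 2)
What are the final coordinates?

Step 1: Scale (-4, 5) by 2 → (-8, 10)
Step 2: Translate by (5, 2) → (-3, 12)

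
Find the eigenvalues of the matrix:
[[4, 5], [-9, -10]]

Characteristic equation: det(A - λI) = 0
λ² - (trace)λ + (det) = 0
trace = 4 + -10 = -6, det = (4)(-10) - (5)(-9) = 5
λ² - (-6)λ + (5) = 0
λ = (-6 ± √((-6)² - 4·(5))) / 2 = (-6 ± √16) / 2
Solving: λ = -5, -1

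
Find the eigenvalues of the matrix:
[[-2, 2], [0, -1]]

Characteristic equation: det(A - λI) = 0
λ² - (trace)λ + (det) = 0
trace = -2 + -1 = -3, det = (-2)(-1) - (2)(0) = 2
λ² - (-3)λ + (2) = 0
λ = (-3 ± √((-3)² - 4·(2))) / 2 = (-3 ± √1) / 2
Solving: λ = -2, -1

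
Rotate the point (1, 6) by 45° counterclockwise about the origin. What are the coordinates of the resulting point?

Rotation matrix for 45°: [[cos 45°, -sin 45°], [sin 45°, cos 45°]] ≈ [[0.707107, -0.707107], [0.707107, 0.707107]]
[[0.707107, -0.707107], [0.707107, 0.707107]] × [1, 6]ᵀ ≈ [-3.5355, 4.9497]ᵀ
Result: (-3.5355, 4.9497)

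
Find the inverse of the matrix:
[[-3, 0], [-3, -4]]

For [[a,b],[c,d]], inverse = (1/det)·[[d,-b],[-c,a]]
det = (-3)(-4) - (0)(-3) = 12 - 0 = 12
Inverse = (1/12)·[[-4, 0], [3, -3]]
= [[-1/3, 0], [1/4, -1/4]]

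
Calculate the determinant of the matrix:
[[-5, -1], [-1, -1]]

For a 2×2 matrix [[a, b], [c, d]], det = ad - bc
det = (-5)(-1) - (-1)(-1) = 5 - 1 = 4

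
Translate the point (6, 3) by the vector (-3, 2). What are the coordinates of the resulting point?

Translation by (-3, 2) (homogeneous matrix [[1, 0, -3], [0, 1, 2], [0, 0, 1]]):
x' = 6 + -3 = 3
y' = 3 + 2 = 5
Result: (3, 5)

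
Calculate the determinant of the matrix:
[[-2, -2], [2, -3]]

For a 2×2 matrix [[a, b], [c, d]], det = ad - bc
det = (-2)(-3) - (-2)(2) = 6 - -4 = 10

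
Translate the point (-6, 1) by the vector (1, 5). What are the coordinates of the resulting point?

Translation by (1, 5) (homogeneous matrix [[1, 0, 1], [0, 1, 5], [0, 0, 1]]):
x' = -6 + 1 = -5
y' = 1 + 5 = 6
Result: (-5, 6)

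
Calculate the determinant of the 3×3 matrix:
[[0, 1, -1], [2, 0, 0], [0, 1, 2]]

Expansion along first row:
det = 0·det([[0,0],[1,2]]) - 1·det([[2,0],[0,2]]) + -1·det([[2,0],[0,1]])
    = 0·(0·2 - 0·1) - 1·(2·2 - 0·0) + -1·(2·1 - 0·0)
    = 0·0 - 1·4 + -1·2
    = 0 + -4 + -2 = -6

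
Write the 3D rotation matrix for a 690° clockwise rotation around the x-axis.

Rotation matrix for clockwise 690° around x-axis:
A clockwise rotation by 690° is a counterclockwise rotation by -690°.
cos(-690°) = √3/2, sin(-690°) = 1/2
Result: [[1, 0, 0], [0, √3/2, -1/2], [0, 1/2, √3/2]]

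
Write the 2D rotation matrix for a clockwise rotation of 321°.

Rotation matrix formula: [[cos θ, -sin θ], [sin θ, cos θ]]
A clockwise rotation by 321° is equivalent to a counterclockwise rotation by -321°.
For θ = -321°:
cos(-321°) = 0.7771
sin(-321°) = 0.6293
Result: [[0.7771, -0.6293], [0.6293, 0.7771]]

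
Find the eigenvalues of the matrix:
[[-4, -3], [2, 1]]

Characteristic equation: det(A - λI) = 0
λ² - (trace)λ + (det) = 0
trace = -4 + 1 = -3, det = (-4)(1) - (-3)(2) = 2
λ² - (-3)λ + (2) = 0
λ = (-3 ± √((-3)² - 4·(2))) / 2 = (-3 ± √1) / 2
Solving: λ = -2, -1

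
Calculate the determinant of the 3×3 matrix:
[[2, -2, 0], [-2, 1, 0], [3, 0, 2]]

Expansion along first row:
det = 2·det([[1,0],[0,2]]) - -2·det([[-2,0],[3,2]]) + 0·det([[-2,1],[3,0]])
    = 2·(1·2 - 0·0) - -2·(-2·2 - 0·3) + 0·(-2·0 - 1·3)
    = 2·2 - -2·-4 + 0·-3
    = 4 + -8 + 0 = -4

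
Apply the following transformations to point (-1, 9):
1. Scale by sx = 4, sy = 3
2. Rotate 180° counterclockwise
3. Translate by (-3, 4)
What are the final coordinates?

Step 1: Scale → (-4, 27)
Step 2: Rotate 180° → (4, -27)
Step 3: Translate → (1, -23)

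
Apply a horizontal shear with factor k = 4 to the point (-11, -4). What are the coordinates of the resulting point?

Shear matrix for horizontal shear with factor k = 4:
[[1, 4], [0, 1]]
Result: (-11, -4) → (-27, -4)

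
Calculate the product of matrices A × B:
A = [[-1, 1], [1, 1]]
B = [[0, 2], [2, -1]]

Matrix multiplication:
C[0][0] = -1×0 + 1×2 = 2
C[0][1] = -1×2 + 1×-1 = -3
C[1][0] = 1×0 + 1×2 = 2
C[1][1] = 1×2 + 1×-1 = 1
Result: [[2, -3], [2, 1]]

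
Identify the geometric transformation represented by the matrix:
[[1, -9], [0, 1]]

This matrix represents: horizontal shear with factor -9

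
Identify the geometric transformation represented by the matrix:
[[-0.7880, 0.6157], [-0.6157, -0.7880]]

This matrix represents: rotation by 218° counterclockwise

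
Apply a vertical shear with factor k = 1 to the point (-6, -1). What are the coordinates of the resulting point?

Shear matrix for vertical shear with factor k = 1:
[[1, 0], [1, 1]]
Result: (-6, -1) → (-6, -7)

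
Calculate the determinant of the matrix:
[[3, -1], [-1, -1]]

For a 2×2 matrix [[a, b], [c, d]], det = ad - bc
det = (3)(-1) - (-1)(-1) = -3 - 1 = -4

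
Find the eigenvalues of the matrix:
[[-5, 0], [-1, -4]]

Characteristic equation: det(A - λI) = 0
λ² - (trace)λ + (det) = 0
trace = -5 + -4 = -9, det = (-5)(-4) - (0)(-1) = 20
λ² - (-9)λ + (20) = 0
λ = (-9 ± √((-9)² - 4·(20))) / 2 = (-9 ± √1) / 2
Solving: λ = -5, -4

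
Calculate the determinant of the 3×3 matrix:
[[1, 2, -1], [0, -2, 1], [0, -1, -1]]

Expansion along first row:
det = 1·det([[-2,1],[-1,-1]]) - 2·det([[0,1],[0,-1]]) + -1·det([[0,-2],[0,-1]])
    = 1·(-2·-1 - 1·-1) - 2·(0·-1 - 1·0) + -1·(0·-1 - -2·0)
    = 1·3 - 2·0 + -1·0
    = 3 + 0 + 0 = 3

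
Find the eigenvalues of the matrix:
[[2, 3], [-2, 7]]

Characteristic equation: det(A - λI) = 0
λ² - (trace)λ + (det) = 0
trace = 2 + 7 = 9, det = (2)(7) - (3)(-2) = 20
λ² - (9)λ + (20) = 0
λ = (9 ± √((9)² - 4·(20))) / 2 = (9 ± √1) / 2
Solving: λ = 4, 5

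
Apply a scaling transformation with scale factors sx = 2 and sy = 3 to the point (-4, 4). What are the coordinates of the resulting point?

Scaling matrix:
[[2, 0], [0, 3]]
Result: (-4 × 2, 4 × 3) = (-8, 12)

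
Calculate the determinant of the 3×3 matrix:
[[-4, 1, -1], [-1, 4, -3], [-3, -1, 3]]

Expansion along first row:
det = -4·det([[4,-3],[-1,3]]) - 1·det([[-1,-3],[-3,3]]) + -1·det([[-1,4],[-3,-1]])
    = -4·(4·3 - -3·-1) - 1·(-1·3 - -3·-3) + -1·(-1·-1 - 4·-3)
    = -4·9 - 1·-12 + -1·13
    = -36 + 12 + -13 = -37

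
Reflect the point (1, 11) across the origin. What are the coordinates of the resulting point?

Reflection across origin: (1, 11) → (-1, -11)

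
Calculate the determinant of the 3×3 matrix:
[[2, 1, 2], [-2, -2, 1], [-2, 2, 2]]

Expansion along first row:
det = 2·det([[-2,1],[2,2]]) - 1·det([[-2,1],[-2,2]]) + 2·det([[-2,-2],[-2,2]])
    = 2·(-2·2 - 1·2) - 1·(-2·2 - 1·-2) + 2·(-2·2 - -2·-2)
    = 2·-6 - 1·-2 + 2·-8
    = -12 + 2 + -16 = -26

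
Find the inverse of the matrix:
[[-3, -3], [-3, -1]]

For [[a,b],[c,d]], inverse = (1/det)·[[d,-b],[-c,a]]
det = (-3)(-1) - (-3)(-3) = 3 - 9 = -6
Inverse = (1/-6)·[[-1, 3], [3, -3]]
= [[1/6, -1/2], [-1/2, 1/2]]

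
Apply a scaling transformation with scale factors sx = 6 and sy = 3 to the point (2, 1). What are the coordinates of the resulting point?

Scaling matrix:
[[6, 0], [0, 3]]
Result: (2 × 6, 1 × 3) = (12, 3)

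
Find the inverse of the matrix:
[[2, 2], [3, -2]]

For [[a,b],[c,d]], inverse = (1/det)·[[d,-b],[-c,a]]
det = (2)(-2) - (2)(3) = -4 - 6 = -10
Inverse = (1/-10)·[[-2, -2], [-3, 2]]
= [[1/5, 1/5], [3/10, -1/5]]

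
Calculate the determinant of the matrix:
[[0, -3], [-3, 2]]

For a 2×2 matrix [[a, b], [c, d]], det = ad - bc
det = (0)(2) - (-3)(-3) = 0 - 9 = -9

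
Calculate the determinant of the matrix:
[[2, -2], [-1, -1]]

For a 2×2 matrix [[a, b], [c, d]], det = ad - bc
det = (2)(-1) - (-2)(-1) = -2 - 2 = -4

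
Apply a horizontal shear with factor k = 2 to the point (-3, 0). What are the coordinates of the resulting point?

Shear matrix for horizontal shear with factor k = 2:
[[1, 2], [0, 1]]
Result: (-3, 0) → (-3, 0)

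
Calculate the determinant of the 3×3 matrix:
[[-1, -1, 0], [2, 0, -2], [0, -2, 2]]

Expansion along first row:
det = -1·det([[0,-2],[-2,2]]) - -1·det([[2,-2],[0,2]]) + 0·det([[2,0],[0,-2]])
    = -1·(0·2 - -2·-2) - -1·(2·2 - -2·0) + 0·(2·-2 - 0·0)
    = -1·-4 - -1·4 + 0·-4
    = 4 + 4 + 0 = 8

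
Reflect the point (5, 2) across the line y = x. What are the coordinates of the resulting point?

Reflection across line y = x: (5, 2) → (2, 5)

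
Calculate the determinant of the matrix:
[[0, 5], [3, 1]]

For a 2×2 matrix [[a, b], [c, d]], det = ad - bc
det = (0)(1) - (5)(3) = 0 - 15 = -15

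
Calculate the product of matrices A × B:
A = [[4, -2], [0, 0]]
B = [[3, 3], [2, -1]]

Matrix multiplication:
C[0][0] = 4×3 + -2×2 = 8
C[0][1] = 4×3 + -2×-1 = 14
C[1][0] = 0×3 + 0×2 = 0
C[1][1] = 0×3 + 0×-1 = 0
Result: [[8, 14], [0, 0]]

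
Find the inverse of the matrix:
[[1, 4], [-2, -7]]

For [[a,b],[c,d]], inverse = (1/det)·[[d,-b],[-c,a]]
det = (1)(-7) - (4)(-2) = -7 - -8 = 1
Inverse = [[-7, -4], [2, 1]]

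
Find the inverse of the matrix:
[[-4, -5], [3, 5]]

For [[a,b],[c,d]], inverse = (1/det)·[[d,-b],[-c,a]]
det = (-4)(5) - (-5)(3) = -20 - -15 = -5
Inverse = (1/-5)·[[5, 5], [-3, -4]]
= [[-1, -1], [3/5, 4/5]]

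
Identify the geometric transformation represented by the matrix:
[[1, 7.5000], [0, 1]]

This matrix represents: horizontal shear with factor 7.5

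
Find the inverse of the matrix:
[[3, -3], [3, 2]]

For [[a,b],[c,d]], inverse = (1/det)·[[d,-b],[-c,a]]
det = (3)(2) - (-3)(3) = 6 - -9 = 15
Inverse = (1/15)·[[2, 3], [-3, 3]]
= [[2/15, 1/5], [-1/5, 1/5]]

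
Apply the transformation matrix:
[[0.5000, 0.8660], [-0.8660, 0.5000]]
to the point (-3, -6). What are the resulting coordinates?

Matrix multiplication:
[[0.5000, 0.8660], [-0.8660, 0.5000]] × [-3, -6]ᵀ
= [(0.5000)(-3) + (0.8660)(-6), (-0.8660)(-3) + (0.5000)(-6)]ᵀ
= [-6.6960, -0.4020]ᵀ
Result: (-6.6960, -0.4020)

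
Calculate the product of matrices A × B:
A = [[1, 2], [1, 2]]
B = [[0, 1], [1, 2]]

Matrix multiplication:
C[0][0] = 1×0 + 2×1 = 2
C[0][1] = 1×1 + 2×2 = 5
C[1][0] = 1×0 + 2×1 = 2
C[1][1] = 1×1 + 2×2 = 5
Result: [[2, 5], [2, 5]]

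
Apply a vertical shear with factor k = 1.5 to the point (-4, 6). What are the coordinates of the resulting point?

Shear matrix for vertical shear with factor k = 1.5:
[[1, 0], [1.50, 1]]
Result: (-4, 6) → (-4, 0)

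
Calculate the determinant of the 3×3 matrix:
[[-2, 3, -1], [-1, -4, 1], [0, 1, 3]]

Expansion along first row:
det = -2·det([[-4,1],[1,3]]) - 3·det([[-1,1],[0,3]]) + -1·det([[-1,-4],[0,1]])
    = -2·(-4·3 - 1·1) - 3·(-1·3 - 1·0) + -1·(-1·1 - -4·0)
    = -2·-13 - 3·-3 + -1·-1
    = 26 + 9 + 1 = 36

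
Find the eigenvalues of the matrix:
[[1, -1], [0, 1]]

Characteristic equation: det(A - λI) = 0
λ² - (trace)λ + (det) = 0
trace = 1 + 1 = 2, det = (1)(1) - (-1)(0) = 1
λ² - (2)λ + (1) = 0
λ = (2 ± √((2)² - 4·(1))) / 2 = (2 ± √0) / 2
Solving: λ = 1, 1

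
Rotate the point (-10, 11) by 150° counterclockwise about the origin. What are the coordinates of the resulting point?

Rotation matrix for 150°: [[cos 150°, -sin 150°], [sin 150°, cos 150°]] ≈ [[-0.866025, -0.500000], [0.500000, -0.866025]]
[[-0.866025, -0.500000], [0.500000, -0.866025]] × [-10, 11]ᵀ ≈ [3.1603, -14.5263]ᵀ
Result: (3.1603, -14.5263)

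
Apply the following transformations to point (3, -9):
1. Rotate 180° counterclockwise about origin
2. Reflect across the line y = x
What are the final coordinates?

Step 1: Rotate 180° → (-3, 9)
Step 2: Reflect across line y = x → (9, -3)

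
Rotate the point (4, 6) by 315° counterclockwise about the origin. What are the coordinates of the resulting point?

Rotation matrix for 315°: [[cos 315°, -sin 315°], [sin 315°, cos 315°]] ≈ [[0.707107, 0.707107], [-0.707107, 0.707107]]
[[0.707107, 0.707107], [-0.707107, 0.707107]] × [4, 6]ᵀ ≈ [7.0711, 1.4142]ᵀ
Result: (7.0711, 1.4142)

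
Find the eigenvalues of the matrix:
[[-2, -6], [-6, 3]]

Characteristic equation: det(A - λI) = 0
λ² - (trace)λ + (det) = 0
trace = -2 + 3 = 1, det = (-2)(3) - (-6)(-6) = -42
λ² - (1)λ + (-42) = 0
λ = (1 ± √((1)² - 4·(-42))) / 2 = (1 ± √169) / 2
Solving: λ = -6, 7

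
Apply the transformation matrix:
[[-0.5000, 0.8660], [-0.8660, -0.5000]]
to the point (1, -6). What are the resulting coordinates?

Matrix multiplication:
[[-0.5000, 0.8660], [-0.8660, -0.5000]] × [1, -6]ᵀ
= [(-0.5000)(1) + (0.8660)(-6), (-0.8660)(1) + (-0.5000)(-6)]ᵀ
= [-5.6960, 2.1340]ᵀ
Result: (-5.6960, 2.1340)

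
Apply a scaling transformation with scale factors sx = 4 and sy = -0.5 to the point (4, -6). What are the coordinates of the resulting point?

Scaling matrix:
[[4, 0], [0, -0.50]]
Result: (4 × 4, -6 × -0.5) = (16, 3)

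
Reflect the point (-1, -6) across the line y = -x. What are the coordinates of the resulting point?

Reflection across line y = -x: (-1, -6) → (6, 1)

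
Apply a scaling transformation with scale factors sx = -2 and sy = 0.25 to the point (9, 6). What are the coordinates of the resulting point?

Scaling matrix:
[[-2, 0], [0, 0.25]]
Result: (9 × -2, 6 × 0.25) = (-18, 1.5)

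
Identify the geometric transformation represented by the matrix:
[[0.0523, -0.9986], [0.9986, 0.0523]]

This matrix represents: rotation by 87° counterclockwise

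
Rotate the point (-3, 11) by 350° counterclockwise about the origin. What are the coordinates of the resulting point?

Rotation matrix for 350°: [[cos 350°, -sin 350°], [sin 350°, cos 350°]] ≈ [[0.984808, 0.173648], [-0.173648, 0.984808]]
[[0.984808, 0.173648], [-0.173648, 0.984808]] × [-3, 11]ᵀ ≈ [-1.0443, 11.3538]ᵀ
Result: (-1.0443, 11.3538)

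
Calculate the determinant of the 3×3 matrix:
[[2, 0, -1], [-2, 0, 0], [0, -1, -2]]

Expansion along first row:
det = 2·det([[0,0],[-1,-2]]) - 0·det([[-2,0],[0,-2]]) + -1·det([[-2,0],[0,-1]])
    = 2·(0·-2 - 0·-1) - 0·(-2·-2 - 0·0) + -1·(-2·-1 - 0·0)
    = 2·0 - 0·4 + -1·2
    = 0 + 0 + -2 = -2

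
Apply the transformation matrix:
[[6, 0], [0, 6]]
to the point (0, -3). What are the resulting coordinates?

Matrix multiplication:
[[6, 0], [0, 6]] × [0, -3]ᵀ
= [(6)(0) + (0)(-3), (0)(0) + (6)(-3)]ᵀ
= [0, -18]ᵀ
Result: (0, -18)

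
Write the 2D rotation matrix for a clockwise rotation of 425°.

Rotation matrix formula: [[cos θ, -sin θ], [sin θ, cos θ]]
A clockwise rotation by 425° is equivalent to a counterclockwise rotation by -425°.
For θ = -425°:
cos(-425°) = 0.4226
sin(-425°) = -0.9063
Result: [[0.4226, 0.9063], [-0.9063, 0.4226]]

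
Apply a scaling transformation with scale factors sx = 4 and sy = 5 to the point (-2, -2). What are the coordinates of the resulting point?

Scaling matrix:
[[4, 0], [0, 5]]
Result: (-2 × 4, -2 × 5) = (-8, -10)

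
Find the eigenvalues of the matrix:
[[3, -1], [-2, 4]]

Characteristic equation: det(A - λI) = 0
λ² - (trace)λ + (det) = 0
trace = 3 + 4 = 7, det = (3)(4) - (-1)(-2) = 10
λ² - (7)λ + (10) = 0
λ = (7 ± √((7)² - 4·(10))) / 2 = (7 ± √9) / 2
Solving: λ = 2, 5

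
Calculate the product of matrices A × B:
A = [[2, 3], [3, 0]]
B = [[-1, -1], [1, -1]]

Matrix multiplication:
C[0][0] = 2×-1 + 3×1 = 1
C[0][1] = 2×-1 + 3×-1 = -5
C[1][0] = 3×-1 + 0×1 = -3
C[1][1] = 3×-1 + 0×-1 = -3
Result: [[1, -5], [-3, -3]]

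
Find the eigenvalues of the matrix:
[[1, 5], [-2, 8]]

Characteristic equation: det(A - λI) = 0
λ² - (trace)λ + (det) = 0
trace = 1 + 8 = 9, det = (1)(8) - (5)(-2) = 18
λ² - (9)λ + (18) = 0
λ = (9 ± √((9)² - 4·(18))) / 2 = (9 ± √9) / 2
Solving: λ = 3, 6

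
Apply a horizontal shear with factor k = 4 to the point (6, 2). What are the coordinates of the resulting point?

Shear matrix for horizontal shear with factor k = 4:
[[1, 4], [0, 1]]
Result: (6, 2) → (14, 2)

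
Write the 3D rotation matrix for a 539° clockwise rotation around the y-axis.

Rotation matrix for clockwise 539° around y-axis:
A clockwise rotation by 539° is a counterclockwise rotation by -539°.
cos(-539°) = -0.9998, sin(-539°) = -0.0175
Result: [[-0.9998, 0, -0.0175], [0, 1, 0], [0.0175, 0, -0.9998]]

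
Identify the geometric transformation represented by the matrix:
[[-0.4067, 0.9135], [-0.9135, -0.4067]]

This matrix represents: rotation by 246° counterclockwise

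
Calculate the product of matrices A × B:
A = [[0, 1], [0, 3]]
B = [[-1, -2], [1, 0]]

Matrix multiplication:
C[0][0] = 0×-1 + 1×1 = 1
C[0][1] = 0×-2 + 1×0 = 0
C[1][0] = 0×-1 + 3×1 = 3
C[1][1] = 0×-2 + 3×0 = 0
Result: [[1, 0], [3, 0]]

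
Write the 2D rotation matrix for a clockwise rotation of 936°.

Rotation matrix formula: [[cos θ, -sin θ], [sin θ, cos θ]]
A clockwise rotation by 936° is equivalent to a counterclockwise rotation by -936°.
For θ = -936°:
cos(-936°) = -0.8090
sin(-936°) = 0.5878
Result: [[-0.8090, -0.5878], [0.5878, -0.8090]]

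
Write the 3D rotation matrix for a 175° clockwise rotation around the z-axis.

Rotation matrix for clockwise 175° around z-axis:
A clockwise rotation by 175° is a counterclockwise rotation by -175°.
cos(-175°) = -0.9962, sin(-175°) = -0.0872
Result: [[-0.9962, 0.0872, 0], [-0.0872, -0.9962, 0], [0, 0, 1]]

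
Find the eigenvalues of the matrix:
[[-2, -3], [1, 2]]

Characteristic equation: det(A - λI) = 0
λ² - (trace)λ + (det) = 0
trace = -2 + 2 = 0, det = (-2)(2) - (-3)(1) = -1
λ² - (0)λ + (-1) = 0
λ = (0 ± √((0)² - 4·(-1))) / 2 = (0 ± √4) / 2
Solving: λ = -1, 1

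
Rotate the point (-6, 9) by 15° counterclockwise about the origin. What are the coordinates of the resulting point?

Rotation matrix for 15°: [[cos 15°, -sin 15°], [sin 15°, cos 15°]] ≈ [[0.965926, -0.258819], [0.258819, 0.965926]]
[[0.965926, -0.258819], [0.258819, 0.965926]] × [-6, 9]ᵀ ≈ [-8.1249, 7.1404]ᵀ
Result: (-8.1249, 7.1404)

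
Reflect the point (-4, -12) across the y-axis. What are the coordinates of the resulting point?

Reflection across y-axis: (-4, -12) → (4, -12)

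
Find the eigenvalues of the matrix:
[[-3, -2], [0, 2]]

Characteristic equation: det(A - λI) = 0
λ² - (trace)λ + (det) = 0
trace = -3 + 2 = -1, det = (-3)(2) - (-2)(0) = -6
λ² - (-1)λ + (-6) = 0
λ = (-1 ± √((-1)² - 4·(-6))) / 2 = (-1 ± √25) / 2
Solving: λ = -3, 2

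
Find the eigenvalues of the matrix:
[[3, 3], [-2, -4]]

Characteristic equation: det(A - λI) = 0
λ² - (trace)λ + (det) = 0
trace = 3 + -4 = -1, det = (3)(-4) - (3)(-2) = -6
λ² - (-1)λ + (-6) = 0
λ = (-1 ± √((-1)² - 4·(-6))) / 2 = (-1 ± √25) / 2
Solving: λ = -3, 2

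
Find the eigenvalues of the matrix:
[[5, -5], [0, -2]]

Characteristic equation: det(A - λI) = 0
λ² - (trace)λ + (det) = 0
trace = 5 + -2 = 3, det = (5)(-2) - (-5)(0) = -10
λ² - (3)λ + (-10) = 0
λ = (3 ± √((3)² - 4·(-10))) / 2 = (3 ± √49) / 2
Solving: λ = -2, 5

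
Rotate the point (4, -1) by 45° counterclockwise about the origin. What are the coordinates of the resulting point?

Rotation matrix for 45°: [[cos 45°, -sin 45°], [sin 45°, cos 45°]] ≈ [[0.707107, -0.707107], [0.707107, 0.707107]]
[[0.707107, -0.707107], [0.707107, 0.707107]] × [4, -1]ᵀ ≈ [3.5355, 2.1213]ᵀ
Result: (3.5355, 2.1213)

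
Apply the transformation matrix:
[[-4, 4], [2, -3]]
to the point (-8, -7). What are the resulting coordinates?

Matrix multiplication:
[[-4, 4], [2, -3]] × [-8, -7]ᵀ
= [(-4)(-8) + (4)(-7), (2)(-8) + (-3)(-7)]ᵀ
= [4, 5]ᵀ
Result: (4, 5)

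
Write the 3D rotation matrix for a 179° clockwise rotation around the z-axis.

Rotation matrix for clockwise 179° around z-axis:
A clockwise rotation by 179° is a counterclockwise rotation by -179°.
cos(-179°) = -0.9998, sin(-179°) = -0.0175
Result: [[-0.9998, 0.0175, 0], [-0.0175, -0.9998, 0], [0, 0, 1]]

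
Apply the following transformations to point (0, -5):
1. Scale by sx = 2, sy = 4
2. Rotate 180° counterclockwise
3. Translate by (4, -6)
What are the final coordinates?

Step 1: Scale → (0, -20)
Step 2: Rotate 180° → (0, 20)
Step 3: Translate → (4, 14)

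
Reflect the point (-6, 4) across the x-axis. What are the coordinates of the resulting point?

Reflection across x-axis: (-6, 4) → (-6, -4)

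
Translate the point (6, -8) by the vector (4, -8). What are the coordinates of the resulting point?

Translation by (4, -8) (homogeneous matrix [[1, 0, 4], [0, 1, -8], [0, 0, 1]]):
x' = 6 + 4 = 10
y' = -8 + -8 = -16
Result: (10, -16)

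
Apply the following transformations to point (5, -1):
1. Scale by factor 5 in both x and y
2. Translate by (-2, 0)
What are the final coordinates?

Step 1: Scale (5, -1) by 5 → (25, -5)
Step 2: Translate by (-2, 0) → (23, -5)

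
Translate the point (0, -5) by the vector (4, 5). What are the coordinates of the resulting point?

Translation by (4, 5) (homogeneous matrix [[1, 0, 4], [0, 1, 5], [0, 0, 1]]):
x' = 0 + 4 = 4
y' = -5 + 5 = 0
Result: (4, 0)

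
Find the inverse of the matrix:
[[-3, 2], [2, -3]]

For [[a,b],[c,d]], inverse = (1/det)·[[d,-b],[-c,a]]
det = (-3)(-3) - (2)(2) = 9 - 4 = 5
Inverse = (1/5)·[[-3, -2], [-2, -3]]
= [[-3/5, -2/5], [-2/5, -3/5]]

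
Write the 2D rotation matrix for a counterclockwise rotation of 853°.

Rotation matrix formula: [[cos θ, -sin θ], [sin θ, cos θ]]
For θ = 853°:
cos(853°) = -0.6820
sin(853°) = 0.7314
Result: [[-0.6820, -0.7314], [0.7314, -0.6820]]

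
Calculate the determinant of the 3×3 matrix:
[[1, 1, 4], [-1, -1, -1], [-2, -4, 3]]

Expansion along first row:
det = 1·det([[-1,-1],[-4,3]]) - 1·det([[-1,-1],[-2,3]]) + 4·det([[-1,-1],[-2,-4]])
    = 1·(-1·3 - -1·-4) - 1·(-1·3 - -1·-2) + 4·(-1·-4 - -1·-2)
    = 1·-7 - 1·-5 + 4·2
    = -7 + 5 + 8 = 6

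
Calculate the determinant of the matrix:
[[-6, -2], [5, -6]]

For a 2×2 matrix [[a, b], [c, d]], det = ad - bc
det = (-6)(-6) - (-2)(5) = 36 - -10 = 46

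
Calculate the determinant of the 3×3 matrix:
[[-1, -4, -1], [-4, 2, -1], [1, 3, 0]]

Expansion along first row:
det = -1·det([[2,-1],[3,0]]) - -4·det([[-4,-1],[1,0]]) + -1·det([[-4,2],[1,3]])
    = -1·(2·0 - -1·3) - -4·(-4·0 - -1·1) + -1·(-4·3 - 2·1)
    = -1·3 - -4·1 + -1·-14
    = -3 + 4 + 14 = 15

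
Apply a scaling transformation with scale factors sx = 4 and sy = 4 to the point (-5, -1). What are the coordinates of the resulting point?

Scaling matrix:
[[4, 0], [0, 4]]
Result: (-5 × 4, -1 × 4) = (-20, -4)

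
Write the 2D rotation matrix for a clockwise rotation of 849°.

Rotation matrix formula: [[cos θ, -sin θ], [sin θ, cos θ]]
A clockwise rotation by 849° is equivalent to a counterclockwise rotation by -849°.
For θ = -849°:
cos(-849°) = -0.6293
sin(-849°) = -0.7771
Result: [[-0.6293, 0.7771], [-0.7771, -0.6293]]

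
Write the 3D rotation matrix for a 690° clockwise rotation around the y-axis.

Rotation matrix for clockwise 690° around y-axis:
A clockwise rotation by 690° is a counterclockwise rotation by -690°.
cos(-690°) = √3/2, sin(-690°) = 1/2
Result: [[√3/2, 0, 1/2], [0, 1, 0], [-1/2, 0, √3/2]]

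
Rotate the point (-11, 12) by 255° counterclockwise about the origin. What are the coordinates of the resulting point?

Rotation matrix for 255°: [[cos 255°, -sin 255°], [sin 255°, cos 255°]] ≈ [[-0.258819, 0.965926], [-0.965926, -0.258819]]
[[-0.258819, 0.965926], [-0.965926, -0.258819]] × [-11, 12]ᵀ ≈ [14.4381, 7.5194]ᵀ
Result: (14.4381, 7.5194)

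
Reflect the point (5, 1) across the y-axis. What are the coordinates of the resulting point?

Reflection across y-axis: (5, 1) → (-5, 1)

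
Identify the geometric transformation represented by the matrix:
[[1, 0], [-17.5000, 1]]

This matrix represents: vertical shear with factor -17.5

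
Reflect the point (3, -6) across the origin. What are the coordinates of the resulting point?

Reflection across origin: (3, -6) → (-3, 6)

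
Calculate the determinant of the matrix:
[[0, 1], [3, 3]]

For a 2×2 matrix [[a, b], [c, d]], det = ad - bc
det = (0)(3) - (1)(3) = 0 - 3 = -3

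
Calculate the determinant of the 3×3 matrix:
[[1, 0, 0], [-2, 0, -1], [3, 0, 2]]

Expansion along first row:
det = 1·det([[0,-1],[0,2]]) - 0·det([[-2,-1],[3,2]]) + 0·det([[-2,0],[3,0]])
    = 1·(0·2 - -1·0) - 0·(-2·2 - -1·3) + 0·(-2·0 - 0·3)
    = 1·0 - 0·-1 + 0·0
    = 0 + 0 + 0 = 0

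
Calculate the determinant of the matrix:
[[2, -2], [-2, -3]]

For a 2×2 matrix [[a, b], [c, d]], det = ad - bc
det = (2)(-3) - (-2)(-2) = -6 - 4 = -10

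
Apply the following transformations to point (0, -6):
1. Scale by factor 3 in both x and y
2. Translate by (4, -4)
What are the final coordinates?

Step 1: Scale (0, -6) by 3 → (0, -18)
Step 2: Translate by (4, -4) → (4, -22)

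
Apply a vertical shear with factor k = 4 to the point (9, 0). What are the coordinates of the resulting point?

Shear matrix for vertical shear with factor k = 4:
[[1, 0], [4, 1]]
Result: (9, 0) → (9, 36)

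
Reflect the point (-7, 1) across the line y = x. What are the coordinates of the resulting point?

Reflection across line y = x: (-7, 1) → (1, -7)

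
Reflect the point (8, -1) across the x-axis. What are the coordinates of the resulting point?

Reflection across x-axis: (8, -1) → (8, 1)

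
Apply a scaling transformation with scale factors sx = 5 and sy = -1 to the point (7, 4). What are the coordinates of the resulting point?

Scaling matrix:
[[5, 0], [0, -1]]
Result: (7 × 5, 4 × -1) = (35, -4)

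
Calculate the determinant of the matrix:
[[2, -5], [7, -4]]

For a 2×2 matrix [[a, b], [c, d]], det = ad - bc
det = (2)(-4) - (-5)(7) = -8 - -35 = 27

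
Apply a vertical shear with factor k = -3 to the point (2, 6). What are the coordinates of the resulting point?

Shear matrix for vertical shear with factor k = -3:
[[1, 0], [-3, 1]]
Result: (2, 6) → (2, 0)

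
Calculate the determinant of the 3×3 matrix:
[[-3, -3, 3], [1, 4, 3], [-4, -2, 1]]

Expansion along first row:
det = -3·det([[4,3],[-2,1]]) - -3·det([[1,3],[-4,1]]) + 3·det([[1,4],[-4,-2]])
    = -3·(4·1 - 3·-2) - -3·(1·1 - 3·-4) + 3·(1·-2 - 4·-4)
    = -3·10 - -3·13 + 3·14
    = -30 + 39 + 42 = 51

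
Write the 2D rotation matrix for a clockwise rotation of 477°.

Rotation matrix formula: [[cos θ, -sin θ], [sin θ, cos θ]]
A clockwise rotation by 477° is equivalent to a counterclockwise rotation by -477°.
For θ = -477°:
cos(-477°) = -0.4540
sin(-477°) = -0.8910
Result: [[-0.4540, 0.8910], [-0.8910, -0.4540]]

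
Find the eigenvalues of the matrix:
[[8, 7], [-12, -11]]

Characteristic equation: det(A - λI) = 0
λ² - (trace)λ + (det) = 0
trace = 8 + -11 = -3, det = (8)(-11) - (7)(-12) = -4
λ² - (-3)λ + (-4) = 0
λ = (-3 ± √((-3)² - 4·(-4))) / 2 = (-3 ± √25) / 2
Solving: λ = -4, 1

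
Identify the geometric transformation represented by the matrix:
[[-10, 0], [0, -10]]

This matrix represents: uniform scaling by factor -10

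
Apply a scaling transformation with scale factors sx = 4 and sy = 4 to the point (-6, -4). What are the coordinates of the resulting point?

Scaling matrix:
[[4, 0], [0, 4]]
Result: (-6 × 4, -4 × 4) = (-24, -16)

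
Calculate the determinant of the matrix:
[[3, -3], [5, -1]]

For a 2×2 matrix [[a, b], [c, d]], det = ad - bc
det = (3)(-1) - (-3)(5) = -3 - -15 = 12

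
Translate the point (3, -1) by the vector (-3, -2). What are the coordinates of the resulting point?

Translation by (-3, -2) (homogeneous matrix [[1, 0, -3], [0, 1, -2], [0, 0, 1]]):
x' = 3 + -3 = 0
y' = -1 + -2 = -3
Result: (0, -3)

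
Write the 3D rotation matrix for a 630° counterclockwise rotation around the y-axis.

Rotation matrix for counterclockwise 630° around y-axis:
cos(630°) = 0, sin(630°) = -1
Result: [[0, 0, -1], [0, 1, 0], [1, 0, 0]]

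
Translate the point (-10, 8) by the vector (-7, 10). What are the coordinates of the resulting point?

Translation by (-7, 10) (homogeneous matrix [[1, 0, -7], [0, 1, 10], [0, 0, 1]]):
x' = -10 + -7 = -17
y' = 8 + 10 = 18
Result: (-17, 18)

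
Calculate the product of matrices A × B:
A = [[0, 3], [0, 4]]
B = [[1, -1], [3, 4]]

Matrix multiplication:
C[0][0] = 0×1 + 3×3 = 9
C[0][1] = 0×-1 + 3×4 = 12
C[1][0] = 0×1 + 4×3 = 12
C[1][1] = 0×-1 + 4×4 = 16
Result: [[9, 12], [12, 16]]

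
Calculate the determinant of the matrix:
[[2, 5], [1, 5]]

For a 2×2 matrix [[a, b], [c, d]], det = ad - bc
det = (2)(5) - (5)(1) = 10 - 5 = 5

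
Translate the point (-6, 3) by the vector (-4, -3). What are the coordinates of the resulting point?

Translation by (-4, -3) (homogeneous matrix [[1, 0, -4], [0, 1, -3], [0, 0, 1]]):
x' = -6 + -4 = -10
y' = 3 + -3 = 0
Result: (-10, 0)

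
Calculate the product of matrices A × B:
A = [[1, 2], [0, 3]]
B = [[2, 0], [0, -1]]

Matrix multiplication:
C[0][0] = 1×2 + 2×0 = 2
C[0][1] = 1×0 + 2×-1 = -2
C[1][0] = 0×2 + 3×0 = 0
C[1][1] = 0×0 + 3×-1 = -3
Result: [[2, -2], [0, -3]]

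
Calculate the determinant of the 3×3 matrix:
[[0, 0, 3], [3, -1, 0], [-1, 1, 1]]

Expansion along first row:
det = 0·det([[-1,0],[1,1]]) - 0·det([[3,0],[-1,1]]) + 3·det([[3,-1],[-1,1]])
    = 0·(-1·1 - 0·1) - 0·(3·1 - 0·-1) + 3·(3·1 - -1·-1)
    = 0·-1 - 0·3 + 3·2
    = 0 + 0 + 6 = 6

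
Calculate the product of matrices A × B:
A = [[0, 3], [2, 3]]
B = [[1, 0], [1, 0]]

Matrix multiplication:
C[0][0] = 0×1 + 3×1 = 3
C[0][1] = 0×0 + 3×0 = 0
C[1][0] = 2×1 + 3×1 = 5
C[1][1] = 2×0 + 3×0 = 0
Result: [[3, 0], [5, 0]]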